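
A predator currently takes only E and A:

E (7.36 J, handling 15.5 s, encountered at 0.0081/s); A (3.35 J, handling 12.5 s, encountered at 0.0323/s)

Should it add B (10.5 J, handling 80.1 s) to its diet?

Yes

On E and A alone, R = ΣλE/(1+Σλh) = 0.1678/1.529 = 0.1097 J/s.
Profitability of B: 10.5/80.1 = 0.1311 J/s.
Since 0.1311 > R, including B increases the long-run rate.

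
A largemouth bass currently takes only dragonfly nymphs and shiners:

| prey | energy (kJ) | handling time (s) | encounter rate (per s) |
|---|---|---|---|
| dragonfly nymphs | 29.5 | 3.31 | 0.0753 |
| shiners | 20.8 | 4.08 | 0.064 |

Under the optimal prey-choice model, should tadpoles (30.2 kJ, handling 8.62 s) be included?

Yes

Current rate: (0.0753×29.5 + 0.064×20.8)/(1 + 0.0753×3.31 + 0.064×4.08) = 2.352 kJ/s.
Profitability of tadpoles: 30.2/8.62 = 3.503 kJ/s.
Since 3.503 > R, including tadpoles increases the long-run rate.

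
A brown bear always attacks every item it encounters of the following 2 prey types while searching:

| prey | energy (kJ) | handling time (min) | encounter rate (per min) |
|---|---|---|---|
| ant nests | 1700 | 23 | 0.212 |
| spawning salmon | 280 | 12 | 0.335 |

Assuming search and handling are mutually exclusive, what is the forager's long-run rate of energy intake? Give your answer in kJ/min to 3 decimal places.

R = Σλ_iE_i / (1 + Σλ_ih_i)
Numerator: 0.212×1700 + 0.335×280 = 454.2
Denominator: 1 + 0.212×23 + 0.335×12 = 9.896
R = 454.2/9.896 = 45.9 kJ/min

45.897 kJ/min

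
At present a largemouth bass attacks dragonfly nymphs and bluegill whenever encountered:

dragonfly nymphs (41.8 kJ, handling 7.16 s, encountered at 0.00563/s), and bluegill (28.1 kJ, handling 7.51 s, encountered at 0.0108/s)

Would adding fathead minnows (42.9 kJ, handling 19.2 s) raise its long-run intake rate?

Yes

Intake rate on the current diet: R = (0.00563×41.8 + 0.0108×28.1) / (1 + 0.00563×7.16 + 0.0108×7.51) = 0.5388/1.121 = 0.4805 kJ/s.
Profitability of fathead minnows: 42.9/19.2 = 2.234 kJ/s.
2.234 > 0.4805, so adding fathead minnows raises the average — include it.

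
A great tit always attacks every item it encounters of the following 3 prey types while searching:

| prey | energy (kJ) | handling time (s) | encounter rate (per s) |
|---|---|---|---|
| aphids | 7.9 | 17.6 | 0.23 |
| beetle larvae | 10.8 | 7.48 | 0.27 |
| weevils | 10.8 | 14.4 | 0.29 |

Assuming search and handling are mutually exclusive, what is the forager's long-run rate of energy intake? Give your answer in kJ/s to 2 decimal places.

R = (0.23×7.9 + 0.27×10.8 + 0.29×10.8) / (1 + 0.23×17.6 + 0.27×7.48 + 0.29×14.4) = 7.865/11.24 = 0.6995 kJ/s.

0.70 kJ/s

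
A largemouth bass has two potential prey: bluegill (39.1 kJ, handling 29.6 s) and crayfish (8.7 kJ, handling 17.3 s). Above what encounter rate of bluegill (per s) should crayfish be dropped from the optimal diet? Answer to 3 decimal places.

Drop crayfish once their profitability E₂/h₂ falls below the rate achievable on bluegill alone: E₂/h₂ = λE₁/(1 + λh₁).
Solve for λ: λE₁h₂ = E₂(1 + λh₁) → λ(E₁h₂ − E₂h₁) = E₂ → λ = E₂/(E₁h₂ − E₂h₁).
λ = 8.7/(39.1×17.3 − 8.7×29.6) = 8.7/418.9 = 0.02077 per s.

0.021 per s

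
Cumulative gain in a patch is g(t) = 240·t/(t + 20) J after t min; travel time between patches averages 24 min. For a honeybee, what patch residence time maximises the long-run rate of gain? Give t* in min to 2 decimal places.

Maximise g(t)/(T+t): set derivative to zero → g'(t)(T+t) = g(t).
g'(t) = 240·20/(t + 20)². Setting 240·20/(t+20)² = 240t/[(t+20)(24+t)] gives 20(24+t) = t(t+20), so t² = 20×24 = 480.
t* = √480 = 21.91 min.

21.91 min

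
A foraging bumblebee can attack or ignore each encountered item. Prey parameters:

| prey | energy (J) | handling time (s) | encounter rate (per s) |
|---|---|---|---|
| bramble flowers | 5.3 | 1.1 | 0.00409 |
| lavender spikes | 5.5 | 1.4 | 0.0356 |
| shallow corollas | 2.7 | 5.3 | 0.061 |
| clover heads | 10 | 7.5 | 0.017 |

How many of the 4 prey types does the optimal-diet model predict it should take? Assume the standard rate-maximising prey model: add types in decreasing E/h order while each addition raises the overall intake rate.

Profitabilities (E/h, J/s): bramble flowers 4.82, lavender spikes 3.93, clover heads 1.33, shallow corollas 0.509. Add prey in this order while the next type's profitability exceeds the intake rate on those already taken.
Rate on top 1: 0.02158. lavender spikes: 3.93 > 0.02158 → include.
Rate on top 2: 0.2063. clover heads: 1.33 > 0.2063 → include.
Rate on top 3: 0.3279. shallow corollas: 0.509 > 0.3279 → include.
Optimal diet: bramble flowers, lavender spikes, clover heads, shallow corollas — 4 of 4 types.

4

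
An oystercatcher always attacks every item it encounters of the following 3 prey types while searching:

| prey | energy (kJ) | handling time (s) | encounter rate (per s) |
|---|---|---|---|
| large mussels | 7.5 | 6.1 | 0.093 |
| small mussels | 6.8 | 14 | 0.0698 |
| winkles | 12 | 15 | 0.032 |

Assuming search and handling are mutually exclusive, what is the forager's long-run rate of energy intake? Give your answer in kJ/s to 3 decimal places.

0.515 kJ/s

R = (0.093×7.5 + 0.0698×6.8 + 0.032×12) / (1 + 0.093×6.1 + 0.0698×14 + 0.032×15) = 1.556/3.024 = 0.5145 kJ/s.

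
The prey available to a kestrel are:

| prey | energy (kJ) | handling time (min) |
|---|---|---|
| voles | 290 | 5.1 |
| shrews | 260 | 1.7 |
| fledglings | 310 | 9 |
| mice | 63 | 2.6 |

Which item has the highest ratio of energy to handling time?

shrews

Profitability E/h (kJ/min): voles = 290/5.1 = 56.9, shrews = 260/1.7 = 153, fledglings = 310/9 = 34.4, mice = 63/2.6 = 24.2.
Ranked: shrews > voles > fledglings > mice.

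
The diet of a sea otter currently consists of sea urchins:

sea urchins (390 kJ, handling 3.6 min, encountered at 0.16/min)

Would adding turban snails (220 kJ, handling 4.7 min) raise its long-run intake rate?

Yes

On sea urchins alone, R = ΣλE/(1+Σλh) = 62.4/1.576 = 39.59 kJ/min.
Profitability of turban snails: 220/4.7 = 46.81 kJ/min.
46.81 > 39.59, so adding turban snails raises the average — include it.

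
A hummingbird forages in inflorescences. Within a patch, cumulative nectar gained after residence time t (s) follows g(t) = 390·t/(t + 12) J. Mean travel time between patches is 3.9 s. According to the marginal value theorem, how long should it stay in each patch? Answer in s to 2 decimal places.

6.84 s

Maximise g(t)/(T+t): set derivative to zero → g'(t)(T+t) = g(t).
g'(t) = 390·12/(t + 12)². Setting 390·12/(t+12)² = 390t/[(t+12)(3.9+t)] gives 12(3.9+t) = t(t+12), so t² = 12×3.9 = 46.8.
t* = √46.8 = 6.841 s.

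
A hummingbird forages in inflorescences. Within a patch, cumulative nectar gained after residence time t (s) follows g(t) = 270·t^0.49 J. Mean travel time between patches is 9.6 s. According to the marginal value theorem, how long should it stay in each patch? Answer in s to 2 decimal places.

9.22 s

Maximise g(t)/(T+t): set derivative to zero → g'(t)(T+t) = g(t).
g'(t) = 0.49·270·t^-0.51. Setting 0.49·270·t^-0.51 = 270·t^0.49/(9.6+t) gives 0.49(9.6+t) = t, so 0.51·t = 0.49×9.6.
t* = 0.49×9.6/0.51 = 9.224 s.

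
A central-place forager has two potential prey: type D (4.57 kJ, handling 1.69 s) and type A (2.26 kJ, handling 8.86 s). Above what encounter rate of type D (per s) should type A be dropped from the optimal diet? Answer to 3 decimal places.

Drop type A once their profitability E₂/h₂ falls below the rate achievable on type D alone: E₂/h₂ = λE₁/(1 + λh₁).
Solve for λ: λE₁h₂ = E₂(1 + λh₁) → λ(E₁h₂ − E₂h₁) = E₂ → λ = E₂/(E₁h₂ − E₂h₁).
λ = 2.26/(4.57×8.86 − 2.26×1.69) = 2.26/36.67 = 0.06163 per s.

0.062 per s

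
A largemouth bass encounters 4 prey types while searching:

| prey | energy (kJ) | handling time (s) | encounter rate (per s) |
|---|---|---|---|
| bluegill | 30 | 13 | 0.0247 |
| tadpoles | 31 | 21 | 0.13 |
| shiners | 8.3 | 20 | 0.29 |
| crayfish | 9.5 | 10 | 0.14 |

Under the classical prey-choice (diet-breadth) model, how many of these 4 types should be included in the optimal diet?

2

E/h in descending order: bluegill 2.31, tadpoles 1.48, crayfish 0.95, shiners 0.415 kJ/s. The optimal diet is the largest prefix of this list for which every included type satisfies E_i/h_i > R on the types above it.
Rate on top 1: 0.5609. tadpoles: 1.48 > 0.5609 → include.
Rate on top 2: 1.178. crayfish: 0.95 < 1.178 → exclude; stop.
Optimal diet: bluegill, tadpoles — 2 of 4 types.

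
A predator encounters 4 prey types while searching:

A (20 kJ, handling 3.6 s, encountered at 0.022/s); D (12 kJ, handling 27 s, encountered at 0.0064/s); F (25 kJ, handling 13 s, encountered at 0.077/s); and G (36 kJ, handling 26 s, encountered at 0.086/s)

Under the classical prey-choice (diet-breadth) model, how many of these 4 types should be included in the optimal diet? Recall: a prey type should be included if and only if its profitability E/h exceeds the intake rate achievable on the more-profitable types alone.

Profitabilities (E/h, kJ/s): A 5.56, F 1.92, G 1.38, D 0.444. Add prey in this order while the next type's profitability exceeds the intake rate on those already taken.
Rate on top 1: 0.4077. F: 1.92 > 0.4077 → include.
Rate on top 2: 1.137. G: 1.38 > 1.137 → include.
Rate on top 3: 1.265. D: 0.444 < 1.265 → exclude; stop.
Optimal diet: A, F, G — 3 of 4 types.

3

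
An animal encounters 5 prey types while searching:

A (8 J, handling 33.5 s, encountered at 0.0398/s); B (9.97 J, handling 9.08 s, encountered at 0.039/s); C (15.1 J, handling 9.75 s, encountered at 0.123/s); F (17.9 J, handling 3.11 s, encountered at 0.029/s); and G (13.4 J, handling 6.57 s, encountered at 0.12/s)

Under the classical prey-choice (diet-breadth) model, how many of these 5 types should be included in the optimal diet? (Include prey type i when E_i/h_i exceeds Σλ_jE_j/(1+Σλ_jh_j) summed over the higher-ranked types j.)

E/h in descending order: F 5.76, G 2.04, C 1.55, B 1.1, A 0.239 J/s. The optimal diet is the largest prefix of this list for which every included type satisfies E_i/h_i > R on the types above it.
Rate on top 1: 0.4762. G: 2.04 > 0.4762 → include.
Rate on top 2: 1.132. C: 1.55 > 1.132 → include.
Rate on top 3: 1.295. B: 1.1 < 1.295 → exclude; stop.
Optimal diet: F, G, C — 3 of 5 types.

3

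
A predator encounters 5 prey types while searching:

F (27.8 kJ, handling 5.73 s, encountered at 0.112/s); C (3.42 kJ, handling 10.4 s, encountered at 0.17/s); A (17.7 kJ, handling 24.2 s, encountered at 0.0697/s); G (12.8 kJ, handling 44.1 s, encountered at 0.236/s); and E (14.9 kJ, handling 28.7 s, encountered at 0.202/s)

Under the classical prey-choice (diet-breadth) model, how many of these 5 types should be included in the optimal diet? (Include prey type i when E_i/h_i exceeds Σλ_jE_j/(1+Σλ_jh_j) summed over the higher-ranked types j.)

1

Profitabilities (E/h, kJ/s): F 4.85, A 0.731, E 0.519, C 0.329, G 0.29. Add prey in this order while the next type's profitability exceeds the intake rate on those already taken.
Rate on top 1: 1.897. A: 0.731 < 1.897 → exclude; stop.
Optimal diet: F — 1 of 5 types.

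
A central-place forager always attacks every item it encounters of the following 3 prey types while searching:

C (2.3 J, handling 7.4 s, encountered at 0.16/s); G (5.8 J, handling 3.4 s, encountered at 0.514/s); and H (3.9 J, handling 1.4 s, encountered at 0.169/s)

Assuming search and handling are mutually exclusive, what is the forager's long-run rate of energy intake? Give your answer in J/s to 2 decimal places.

0.96 J/s

Energy encountered per unit search time: 0.16×2.3 + 0.514×5.8 + 0.169×3.9 = 4.008 J/s.
Handling time per unit search time: 0.16×7.4 + 0.514×3.4 + 0.169×1.4 = 3.168.
Rate = 4.008/(1 + 3.168) = 0.9616 J/s.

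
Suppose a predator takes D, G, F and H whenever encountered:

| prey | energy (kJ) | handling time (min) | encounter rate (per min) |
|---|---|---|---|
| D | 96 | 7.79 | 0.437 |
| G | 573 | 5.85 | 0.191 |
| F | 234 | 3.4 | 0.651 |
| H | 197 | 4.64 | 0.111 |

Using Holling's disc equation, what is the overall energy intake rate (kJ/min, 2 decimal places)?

Energy encountered per unit search time: 0.437×96 + 0.191×573 + 0.651×234 + 0.111×197 = 325.6 kJ/min.
Handling time per unit search time: 0.437×7.79 + 0.191×5.85 + 0.651×3.4 + 0.111×4.64 = 7.25.
Rate = 325.6/(1 + 7.25) = 39.47 kJ/min.

39.47 kJ/min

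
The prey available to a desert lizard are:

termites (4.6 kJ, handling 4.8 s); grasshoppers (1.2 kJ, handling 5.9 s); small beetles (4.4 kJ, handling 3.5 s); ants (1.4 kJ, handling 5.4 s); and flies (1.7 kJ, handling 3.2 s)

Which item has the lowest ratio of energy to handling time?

Profitability E/h (kJ/s): termites = 4.6/4.8 = 0.958, grasshoppers = 1.2/5.9 = 0.203, small beetles = 4.4/3.5 = 1.26, ants = 1.4/5.4 = 0.259, flies = 1.7/3.2 = 0.531.
Ranked: small beetles > termites > flies > ants > grasshoppers.

grasshoppers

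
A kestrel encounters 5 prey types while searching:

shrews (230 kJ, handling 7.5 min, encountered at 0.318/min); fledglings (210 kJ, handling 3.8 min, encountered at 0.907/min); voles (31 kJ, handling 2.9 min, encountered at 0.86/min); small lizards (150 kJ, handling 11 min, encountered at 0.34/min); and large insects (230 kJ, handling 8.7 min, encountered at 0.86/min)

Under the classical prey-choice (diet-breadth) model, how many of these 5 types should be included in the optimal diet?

Rank by E/h (kJ/min): fledglings 55.3, shrews 30.7, large insects 26.4, small lizards 13.6, voles 10.7. Include each in turn until the next type's E/h falls below the running intake rate.
Rate on top 1: 42.83. shrews: 30.7 < 42.83 → exclude; stop.
Optimal diet: fledglings — 1 of 5 types.

1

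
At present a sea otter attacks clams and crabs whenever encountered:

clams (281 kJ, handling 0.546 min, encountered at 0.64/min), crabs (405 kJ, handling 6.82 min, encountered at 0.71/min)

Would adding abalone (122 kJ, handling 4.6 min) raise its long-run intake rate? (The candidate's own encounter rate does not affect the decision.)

No

Intake rate on the current diet: R = (0.64×281 + 0.71×405) / (1 + 0.64×0.546 + 0.71×6.82) = 467.4/6.192 = 75.49 kJ/min.
Profitability of abalone: 122/4.6 = 26.52 kJ/min.
26.52 < 75.49, so adding abalone would lower the average — exclude it.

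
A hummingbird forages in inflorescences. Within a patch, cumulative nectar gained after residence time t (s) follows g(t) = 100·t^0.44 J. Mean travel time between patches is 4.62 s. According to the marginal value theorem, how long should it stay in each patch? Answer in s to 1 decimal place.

By the marginal value theorem, leave when the instantaneous gain rate g'(t) equals the habitat-wide average g(t)/(T + t).
g'(t) = 0.44·100·t^-0.56. Setting 0.44·100·t^-0.56 = 100·t^0.44/(4.62+t) gives 0.44(4.62+t) = t, so 0.56·t = 0.44×4.62.
t* = 0.44×4.62/0.56 = 3.63 s.

3.6 s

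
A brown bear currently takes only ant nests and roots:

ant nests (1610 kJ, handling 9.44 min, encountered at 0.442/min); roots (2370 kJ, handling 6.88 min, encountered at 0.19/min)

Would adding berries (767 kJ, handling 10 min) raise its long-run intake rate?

No

Current rate: (0.442×1610 + 0.19×2370)/(1 + 0.442×9.44 + 0.19×6.88) = 179.3 kJ/min.
berries: E/h = 767/10 = 76.7 kJ/min.
Since 76.7 < R, time spent handling berries is better spent searching.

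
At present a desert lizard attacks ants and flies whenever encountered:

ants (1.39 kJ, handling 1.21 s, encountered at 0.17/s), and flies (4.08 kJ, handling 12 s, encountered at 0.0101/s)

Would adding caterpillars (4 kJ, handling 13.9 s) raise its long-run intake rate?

On ants and flies alone, R = ΣλE/(1+Σλh) = 0.2775/1.327 = 0.2091 kJ/s.
Profitability of caterpillars: 4/13.9 = 0.2878 kJ/s.
0.2878 > 0.2091, so adding caterpillars raises the average — include it.

Yes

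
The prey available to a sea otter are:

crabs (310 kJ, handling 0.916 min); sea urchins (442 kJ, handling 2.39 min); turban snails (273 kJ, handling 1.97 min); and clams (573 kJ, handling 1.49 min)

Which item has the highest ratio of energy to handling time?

Profitability E/h (kJ/min): crabs = 310/0.916 = 338, sea urchins = 442/2.39 = 185, turban snails = 273/1.97 = 139, clams = 573/1.49 = 385.
Ranked: clams > crabs > sea urchins > turban snails.

clams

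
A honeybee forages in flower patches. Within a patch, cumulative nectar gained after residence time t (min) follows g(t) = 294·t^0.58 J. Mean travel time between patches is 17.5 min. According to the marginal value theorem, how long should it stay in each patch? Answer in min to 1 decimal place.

By the marginal value theorem, leave when the instantaneous gain rate g'(t) equals the habitat-wide average g(t)/(T + t).
g'(t) = 0.58·294·t^-0.42. Setting 0.58·294·t^-0.42 = 294·t^0.58/(17.5+t) gives 0.58(17.5+t) = t, so 0.42·t = 0.58×17.5.
t* = 0.58×17.5/0.42 = 24.17 min.

24.2 min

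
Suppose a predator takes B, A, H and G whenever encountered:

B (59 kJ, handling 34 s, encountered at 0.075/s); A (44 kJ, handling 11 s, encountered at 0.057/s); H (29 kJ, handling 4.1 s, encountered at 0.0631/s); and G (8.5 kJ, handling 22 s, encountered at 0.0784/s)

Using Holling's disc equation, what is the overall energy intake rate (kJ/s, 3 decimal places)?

1.531 kJ/s

R = Σλ_iE_i / (1 + Σλ_ih_i)
Numerator: 0.075×59 + 0.057×44 + 0.0631×29 + 0.0784×8.5 = 9.429
Denominator: 1 + 0.075×34 + 0.057×11 + 0.0631×4.1 + 0.0784×22 = 6.161
R = 9.429/6.161 = 1.531 kJ/s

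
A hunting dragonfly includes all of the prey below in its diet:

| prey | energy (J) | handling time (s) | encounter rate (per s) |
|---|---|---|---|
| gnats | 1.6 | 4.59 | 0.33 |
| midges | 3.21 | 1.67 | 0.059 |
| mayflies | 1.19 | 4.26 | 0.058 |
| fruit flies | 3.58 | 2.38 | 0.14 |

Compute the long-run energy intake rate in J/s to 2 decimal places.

R = (0.33×1.6 + 0.059×3.21 + 0.058×1.19 + 0.14×3.58) / (1 + 0.33×4.59 + 0.059×1.67 + 0.058×4.26 + 0.14×2.38) = 1.288/3.194 = 0.4032 J/s.

0.40 J/s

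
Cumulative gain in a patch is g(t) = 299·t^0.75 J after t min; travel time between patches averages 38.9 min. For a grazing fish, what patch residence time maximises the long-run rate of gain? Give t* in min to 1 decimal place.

Maximise g(t)/(T+t): set derivative to zero → g'(t)(T+t) = g(t).
g'(t) = 0.75·299·t^-0.25. Setting 0.75·299·t^-0.25 = 299·t^0.75/(38.9+t) gives 0.75(38.9+t) = t, so 0.25·t = 0.75×38.9.
t* = 0.75×38.9/0.25 = 116.7 min.

116.7 min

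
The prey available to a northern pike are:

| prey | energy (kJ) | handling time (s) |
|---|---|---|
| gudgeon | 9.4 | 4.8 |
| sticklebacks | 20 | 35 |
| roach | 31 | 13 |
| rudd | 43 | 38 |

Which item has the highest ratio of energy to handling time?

roach

Profitability E/h (kJ/s): gudgeon = 9.4/4.8 = 1.96, sticklebacks = 20/35 = 0.571, roach = 31/13 = 2.38, rudd = 43/38 = 1.13.
Ranked: roach > gudgeon > rudd > sticklebacks.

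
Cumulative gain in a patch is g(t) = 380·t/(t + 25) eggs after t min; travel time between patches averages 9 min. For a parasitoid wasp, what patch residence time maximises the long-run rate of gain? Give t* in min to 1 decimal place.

Optimal t* satisfies g'(t*) = g(t*)/(T + t*).
g'(t) = 380·25/(t + 25)². Setting 380·25/(t+25)² = 380t/[(t+25)(9+t)] gives 25(9+t) = t(t+25), so t² = 25×9 = 225.
t* = √225 = 15 min.

15.0 min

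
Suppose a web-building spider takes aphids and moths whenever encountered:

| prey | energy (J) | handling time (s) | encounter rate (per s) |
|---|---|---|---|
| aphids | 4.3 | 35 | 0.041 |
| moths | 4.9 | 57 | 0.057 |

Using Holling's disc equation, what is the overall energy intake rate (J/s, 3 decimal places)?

R = (0.041×4.3 + 0.057×4.9) / (1 + 0.041×35 + 0.057×57) = 0.4556/5.684 = 0.08015 J/s.

0.080 J/s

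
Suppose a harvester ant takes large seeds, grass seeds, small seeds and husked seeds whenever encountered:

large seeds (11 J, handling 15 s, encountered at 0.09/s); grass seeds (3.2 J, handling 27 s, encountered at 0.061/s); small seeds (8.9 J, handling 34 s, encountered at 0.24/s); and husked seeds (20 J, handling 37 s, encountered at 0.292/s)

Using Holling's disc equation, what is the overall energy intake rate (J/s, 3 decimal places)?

R = (0.09×11 + 0.061×3.2 + 0.24×8.9 + 0.292×20) / (1 + 0.09×15 + 0.061×27 + 0.24×34 + 0.292×37) = 9.161/22.96 = 0.399 J/s.

0.399 J/s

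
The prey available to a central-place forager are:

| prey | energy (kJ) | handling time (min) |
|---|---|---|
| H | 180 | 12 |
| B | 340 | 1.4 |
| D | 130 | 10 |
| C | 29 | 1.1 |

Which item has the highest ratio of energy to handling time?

In descending order of E/h:
B: 340/1.4 = 243 kJ/min
C: 29/1.1 = 26.4 kJ/min
H: 180/12 = 15 kJ/min
D: 130/10 = 13 kJ/min

B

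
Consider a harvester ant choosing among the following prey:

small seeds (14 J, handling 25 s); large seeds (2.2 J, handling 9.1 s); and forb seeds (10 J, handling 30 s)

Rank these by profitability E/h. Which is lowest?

large seeds

Profitability E/h (J/s): small seeds = 14/25 = 0.56, large seeds = 2.2/9.1 = 0.242, forb seeds = 10/30 = 0.333.
Ranked: small seeds > forb seeds > large seeds.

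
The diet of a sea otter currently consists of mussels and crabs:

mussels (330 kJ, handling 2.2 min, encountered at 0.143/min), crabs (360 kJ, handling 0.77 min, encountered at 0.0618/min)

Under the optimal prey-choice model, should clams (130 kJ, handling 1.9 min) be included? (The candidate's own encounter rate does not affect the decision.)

Yes

Intake rate on the current diet: R = (0.143×330 + 0.0618×360) / (1 + 0.143×2.2 + 0.0618×0.77) = 69.44/1.362 = 50.98 kJ/min.
clams: E/h = 130/1.9 = 68.42 kJ/min.
68.42 > 50.98, so adding clams raises the average — include it.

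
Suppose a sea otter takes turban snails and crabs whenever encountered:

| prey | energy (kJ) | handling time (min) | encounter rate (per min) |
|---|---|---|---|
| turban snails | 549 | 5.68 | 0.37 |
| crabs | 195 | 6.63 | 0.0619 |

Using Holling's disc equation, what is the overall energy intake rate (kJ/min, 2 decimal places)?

61.28 kJ/min

R = Σλ_iE_i / (1 + Σλ_ih_i)
Numerator: 0.37×549 + 0.0619×195 = 215.2
Denominator: 1 + 0.37×5.68 + 0.0619×6.63 = 3.512
R = 215.2/3.512 = 61.28 kJ/min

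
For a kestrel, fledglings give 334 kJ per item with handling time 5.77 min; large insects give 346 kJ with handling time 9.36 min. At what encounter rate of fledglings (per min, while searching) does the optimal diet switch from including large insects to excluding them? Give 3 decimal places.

0.306 per min

Drop large insects once their profitability E₂/h₂ falls below the rate achievable on fledglings alone: E₂/h₂ = λE₁/(1 + λh₁).
Solve for λ: λE₁h₂ = E₂(1 + λh₁) → λ(E₁h₂ − E₂h₁) = E₂ → λ = E₂/(E₁h₂ − E₂h₁).
λ = 346/(334×9.36 − 346×5.77) = 346/1130 = 0.3062 per min.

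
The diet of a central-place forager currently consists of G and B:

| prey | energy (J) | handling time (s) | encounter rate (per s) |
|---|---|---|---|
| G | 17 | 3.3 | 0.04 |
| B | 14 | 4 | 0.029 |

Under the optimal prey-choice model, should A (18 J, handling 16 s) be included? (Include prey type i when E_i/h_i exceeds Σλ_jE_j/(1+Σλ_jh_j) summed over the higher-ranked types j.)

On G and B alone, R = ΣλE/(1+Σλh) = 1.086/1.248 = 0.8702 J/s.
Profitability of A: 18/16 = 1.125 J/s.
1.125 > 0.8702, so adding A raises the average — include it.

Yes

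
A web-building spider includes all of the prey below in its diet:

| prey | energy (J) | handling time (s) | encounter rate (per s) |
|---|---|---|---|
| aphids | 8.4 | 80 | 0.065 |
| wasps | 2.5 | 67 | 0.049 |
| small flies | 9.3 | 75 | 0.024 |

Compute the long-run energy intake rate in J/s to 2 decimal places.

0.08 J/s

R = Σλ_iE_i / (1 + Σλ_ih_i)
Numerator: 0.065×8.4 + 0.049×2.5 + 0.024×9.3 = 0.8917
Denominator: 1 + 0.065×80 + 0.049×67 + 0.024×75 = 11.28
R = 0.8917/11.28 = 0.07903 J/s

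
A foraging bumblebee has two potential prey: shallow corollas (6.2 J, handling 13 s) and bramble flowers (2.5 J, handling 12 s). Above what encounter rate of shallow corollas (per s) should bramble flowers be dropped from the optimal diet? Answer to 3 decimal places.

0.060 per s

The zero-one rule: include bramble flowers iff E₂/h₂ > λE₁/(1+λh₁). Equality gives the switch point.
λE₁h₂ = E₂ + λE₂h₁ ⇒ λ = E₂/(E₁h₂ − E₂h₁) = 2.5/(74.4 − 32.5) = 0.05967 per s.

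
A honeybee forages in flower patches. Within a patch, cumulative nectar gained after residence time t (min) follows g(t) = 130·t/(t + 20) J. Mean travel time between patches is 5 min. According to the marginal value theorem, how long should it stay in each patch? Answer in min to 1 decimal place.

By the marginal value theorem, leave when the instantaneous gain rate g'(t) equals the habitat-wide average g(t)/(T + t).
g'(t) = 130·20/(t + 20)². Setting 130·20/(t+20)² = 130t/[(t+20)(5+t)] gives 20(5+t) = t(t+20), so t² = 20×5 = 100.
t* = √100 = 10 min.

10.0 min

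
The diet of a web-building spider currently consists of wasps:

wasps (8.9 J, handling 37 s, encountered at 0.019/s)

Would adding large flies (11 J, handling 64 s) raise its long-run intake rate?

Current rate: (0.019×8.9)/(1 + 0.019×37) = 0.0993 J/s.
large flies: E/h = 11/64 = 0.1719 J/s.
0.1719 > 0.0993, so adding large flies raises the average — include it.

Yes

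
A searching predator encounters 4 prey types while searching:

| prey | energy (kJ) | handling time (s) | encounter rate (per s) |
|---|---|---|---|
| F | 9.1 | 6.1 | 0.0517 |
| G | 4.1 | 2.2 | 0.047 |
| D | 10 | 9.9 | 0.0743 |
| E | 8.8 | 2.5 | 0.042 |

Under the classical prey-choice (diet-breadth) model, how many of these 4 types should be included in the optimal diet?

E/h in descending order: E 3.52, G 1.86, F 1.49, D 1.01 kJ/s. The optimal diet is the largest prefix of this list for which every included type satisfies E_i/h_i > R on the types above it.
Rate on top 1: 0.3345. G: 1.86 > 0.3345 → include.
Rate on top 2: 0.4653. F: 1.49 > 0.4653 → include.
Rate on top 3: 0.6778. D: 1.01 > 0.6778 → include.
Optimal diet: E, G, F, D — 4 of 4 types.

4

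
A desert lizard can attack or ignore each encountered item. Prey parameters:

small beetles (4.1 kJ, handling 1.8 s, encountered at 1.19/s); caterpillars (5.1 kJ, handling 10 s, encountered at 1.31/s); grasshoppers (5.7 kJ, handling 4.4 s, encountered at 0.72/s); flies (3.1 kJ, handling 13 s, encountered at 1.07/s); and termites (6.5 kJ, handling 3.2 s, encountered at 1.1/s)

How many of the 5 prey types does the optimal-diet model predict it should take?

2

Rank by E/h (kJ/s): small beetles 2.28, termites 2.03, grasshoppers 1.3, caterpillars 0.51, flies 0.238. Include each in turn until the next type's E/h falls below the running intake rate.
Rate on top 1: 1.553. termites: 2.03 > 1.553 → include.
Rate on top 2: 1.806. grasshoppers: 1.3 < 1.806 → exclude; stop.
Optimal diet: small beetles, termites — 2 of 5 types.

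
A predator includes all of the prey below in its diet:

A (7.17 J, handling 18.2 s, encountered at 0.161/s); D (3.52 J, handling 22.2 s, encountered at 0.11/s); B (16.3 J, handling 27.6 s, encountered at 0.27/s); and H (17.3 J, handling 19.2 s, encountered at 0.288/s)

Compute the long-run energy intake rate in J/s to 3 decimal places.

0.564 J/s

R = Σλ_iE_i / (1 + Σλ_ih_i)
Numerator: 0.161×7.17 + 0.11×3.52 + 0.27×16.3 + 0.288×17.3 = 10.92
Denominator: 1 + 0.161×18.2 + 0.11×22.2 + 0.27×27.6 + 0.288×19.2 = 19.35
R = 10.92/19.35 = 0.5645 J/s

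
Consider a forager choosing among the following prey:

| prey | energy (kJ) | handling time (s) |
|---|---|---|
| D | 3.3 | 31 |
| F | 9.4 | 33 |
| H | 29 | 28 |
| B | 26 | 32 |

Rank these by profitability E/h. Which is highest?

In descending order of E/h:
H: 29/28 = 1.04 kJ/s
B: 26/32 = 0.812 kJ/s
F: 9.4/33 = 0.285 kJ/s
D: 3.3/31 = 0.106 kJ/s

H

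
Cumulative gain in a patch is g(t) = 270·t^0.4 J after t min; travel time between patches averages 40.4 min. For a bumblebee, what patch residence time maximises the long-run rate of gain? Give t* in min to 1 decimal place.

26.9 min

Maximise g(t)/(T+t): set derivative to zero → g'(t)(T+t) = g(t).
g'(t) = 0.4·270·t^-0.6. Setting 0.4·270·t^-0.6 = 270·t^0.4/(40.4+t) gives 0.4(40.4+t) = t, so 0.60·t = 0.4×40.4.
t* = 0.4×40.4/0.60 = 26.93 min.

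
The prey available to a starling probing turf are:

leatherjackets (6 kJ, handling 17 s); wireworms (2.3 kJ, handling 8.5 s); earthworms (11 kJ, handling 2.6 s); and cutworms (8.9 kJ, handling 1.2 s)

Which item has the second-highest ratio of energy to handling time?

Profitability E/h (kJ/s): leatherjackets = 6/17 = 0.353, wireworms = 2.3/8.5 = 0.271, earthworms = 11/2.6 = 4.23, cutworms = 8.9/1.2 = 7.42.
Ranked: cutworms > earthworms > leatherjackets > wireworms.

earthworms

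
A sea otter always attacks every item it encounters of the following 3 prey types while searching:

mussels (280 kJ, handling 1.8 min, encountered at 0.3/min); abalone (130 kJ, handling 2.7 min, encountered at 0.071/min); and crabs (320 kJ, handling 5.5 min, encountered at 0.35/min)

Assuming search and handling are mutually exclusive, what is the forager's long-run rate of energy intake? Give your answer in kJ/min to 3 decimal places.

56.124 kJ/min

R = Σλ_iE_i / (1 + Σλ_ih_i)
Numerator: 0.3×280 + 0.071×130 + 0.35×320 = 205.2
Denominator: 1 + 0.3×1.8 + 0.071×2.7 + 0.35×5.5 = 3.657
R = 205.2/3.657 = 56.12 kJ/min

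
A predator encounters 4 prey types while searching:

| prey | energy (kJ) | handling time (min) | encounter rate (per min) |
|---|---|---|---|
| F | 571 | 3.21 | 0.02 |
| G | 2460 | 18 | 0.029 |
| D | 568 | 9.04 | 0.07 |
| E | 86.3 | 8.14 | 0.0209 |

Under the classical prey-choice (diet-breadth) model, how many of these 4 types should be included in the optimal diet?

E/h in descending order: F 178, G 137, D 62.8, E 10.6 kJ/min. The optimal diet is the largest prefix of this list for which every included type satisfies E_i/h_i > R on the types above it.
Rate on top 1: 10.73. G: 137 > 10.73 → include.
Rate on top 2: 52.18. D: 62.8 > 52.18 → include.
Rate on top 3: 55.21. E: 10.6 < 55.21 → exclude; stop.
Optimal diet: F, G, D — 3 of 4 types.

3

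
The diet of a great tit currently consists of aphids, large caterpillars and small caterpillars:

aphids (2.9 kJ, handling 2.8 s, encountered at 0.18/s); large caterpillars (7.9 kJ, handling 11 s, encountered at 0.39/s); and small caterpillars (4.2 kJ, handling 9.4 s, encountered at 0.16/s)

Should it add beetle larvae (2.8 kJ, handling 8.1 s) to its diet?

No

Intake rate on the current diet: R = (0.18×2.9 + 0.39×7.9 + 0.16×4.2) / (1 + 0.18×2.8 + 0.39×11 + 0.16×9.4) = 4.275/7.298 = 0.5858 kJ/s.
beetle larvae: E/h = 2.8/8.1 = 0.3457 kJ/s.
0.3457 < 0.5858, so adding beetle larvae would lower the average — exclude it.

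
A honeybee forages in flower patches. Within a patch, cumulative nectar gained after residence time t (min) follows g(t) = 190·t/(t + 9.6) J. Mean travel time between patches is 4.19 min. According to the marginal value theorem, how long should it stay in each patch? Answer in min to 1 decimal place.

By the marginal value theorem, leave when the instantaneous gain rate g'(t) equals the habitat-wide average g(t)/(T + t).
g'(t) = 190·9.6/(t + 9.6)². Setting 190·9.6/(t+9.6)² = 190t/[(t+9.6)(4.19+t)] gives 9.6(4.19+t) = t(t+9.6), so t² = 9.6×4.19 = 40.22.
t* = √40.22 = 6.342 min.

6.3 min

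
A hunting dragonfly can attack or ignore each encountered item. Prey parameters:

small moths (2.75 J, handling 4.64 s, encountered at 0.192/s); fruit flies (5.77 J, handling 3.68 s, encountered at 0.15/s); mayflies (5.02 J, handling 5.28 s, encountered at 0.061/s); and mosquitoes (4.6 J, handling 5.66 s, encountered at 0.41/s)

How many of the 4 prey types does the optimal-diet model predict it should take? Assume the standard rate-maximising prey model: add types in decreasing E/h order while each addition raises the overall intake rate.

Profitabilities (E/h, J/s): fruit flies 1.57, mayflies 0.951, mosquitoes 0.813, small moths 0.593. Add prey in this order while the next type's profitability exceeds the intake rate on those already taken.
Rate on top 1: 0.5577. mayflies: 0.951 > 0.5577 → include.
Rate on top 2: 0.6252. mosquitoes: 0.813 > 0.6252 → include.
Rate on top 3: 0.729. small moths: 0.593 < 0.729 → exclude; stop.
Optimal diet: fruit flies, mayflies, mosquitoes — 3 of 4 types.

3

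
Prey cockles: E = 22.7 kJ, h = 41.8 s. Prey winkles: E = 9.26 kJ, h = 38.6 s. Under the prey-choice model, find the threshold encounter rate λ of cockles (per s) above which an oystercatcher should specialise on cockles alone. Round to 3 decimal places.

0.019 per s

Drop winkles once their profitability E₂/h₂ falls below the rate achievable on cockles alone: E₂/h₂ = λE₁/(1 + λh₁).
Solve for λ: λE₁h₂ = E₂(1 + λh₁) → λ(E₁h₂ − E₂h₁) = E₂ → λ = E₂/(E₁h₂ − E₂h₁).
λ = 9.26/(22.7×38.6 − 9.26×41.8) = 9.26/489.2 = 0.01893 per s.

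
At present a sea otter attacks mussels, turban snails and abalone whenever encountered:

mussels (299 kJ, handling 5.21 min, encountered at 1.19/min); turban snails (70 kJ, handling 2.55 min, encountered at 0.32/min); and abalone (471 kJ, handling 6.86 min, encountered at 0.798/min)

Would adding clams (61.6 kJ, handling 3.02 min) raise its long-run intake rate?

No

Current rate: (1.19×299 + 0.32×70 + 0.798×471)/(1 + 1.19×5.21 + 0.32×2.55 + 0.798×6.86) = 55.9 kJ/min.
Profitability of clams: 61.6/3.02 = 20.4 kJ/min.
20.4 < 55.9, so adding clams would lower the average — exclude it.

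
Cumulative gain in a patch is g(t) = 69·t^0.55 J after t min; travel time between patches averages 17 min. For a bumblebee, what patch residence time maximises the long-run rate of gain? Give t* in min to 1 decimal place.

Optimal t* satisfies g'(t*) = g(t*)/(T + t*).
g'(t) = 0.55·69·t^-0.45. Setting 0.55·69·t^-0.45 = 69·t^0.55/(17+t) gives 0.55(17+t) = t, so 0.45·t = 0.55×17.
t* = 0.55×17/0.45 = 20.78 min.

20.8 min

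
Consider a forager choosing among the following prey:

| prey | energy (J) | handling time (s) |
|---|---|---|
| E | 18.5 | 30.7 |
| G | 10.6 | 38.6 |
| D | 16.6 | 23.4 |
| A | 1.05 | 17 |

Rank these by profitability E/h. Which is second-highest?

In descending order of E/h:
D: 16.6/23.4 = 0.709 J/s
E: 18.5/30.7 = 0.603 J/s
G: 10.6/38.6 = 0.275 J/s
A: 1.05/17 = 0.0618 J/s

E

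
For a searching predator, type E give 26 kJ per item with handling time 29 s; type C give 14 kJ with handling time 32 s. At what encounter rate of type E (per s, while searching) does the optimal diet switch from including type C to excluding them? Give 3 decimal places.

At the threshold, the rate on type E alone equals the profitability of type C: λ·26/(1 + λ·29) = 14/32 = 0.4375.
Rearranging, λ(26 − 0.4375×29) = 0.4375, so λ = 0.4375/13.31 = 0.03286 per s.

0.033 per s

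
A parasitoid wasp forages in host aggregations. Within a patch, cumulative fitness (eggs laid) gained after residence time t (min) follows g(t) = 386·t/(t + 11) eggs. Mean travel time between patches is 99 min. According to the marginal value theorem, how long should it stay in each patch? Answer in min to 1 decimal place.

33.0 min

Optimal t* satisfies g'(t*) = g(t*)/(T + t*).
g'(t) = 386·11/(t + 11)². Setting 386·11/(t+11)² = 386t/[(t+11)(99+t)] gives 11(99+t) = t(t+11), so t² = 11×99 = 1089.
t* = √1089 = 33 min.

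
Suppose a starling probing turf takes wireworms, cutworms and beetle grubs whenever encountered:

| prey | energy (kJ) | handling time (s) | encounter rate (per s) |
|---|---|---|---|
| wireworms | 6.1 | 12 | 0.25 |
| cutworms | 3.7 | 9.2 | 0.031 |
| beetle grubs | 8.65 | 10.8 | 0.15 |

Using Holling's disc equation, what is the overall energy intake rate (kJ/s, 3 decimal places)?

Energy encountered per unit search time: 0.25×6.1 + 0.031×3.7 + 0.15×8.65 = 2.937 kJ/s.
Handling time per unit search time: 0.25×12 + 0.031×9.2 + 0.15×10.8 = 4.905.
Rate = 2.937/(1 + 4.905) = 0.4974 kJ/s.

0.497 kJ/s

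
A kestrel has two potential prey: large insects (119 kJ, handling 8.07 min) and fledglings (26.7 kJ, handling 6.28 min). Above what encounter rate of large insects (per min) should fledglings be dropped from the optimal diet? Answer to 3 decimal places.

0.050 per min

Drop fledglings once their profitability E₂/h₂ falls below the rate achievable on large insects alone: E₂/h₂ = λE₁/(1 + λh₁).
Solve for λ: λE₁h₂ = E₂(1 + λh₁) → λ(E₁h₂ − E₂h₁) = E₂ → λ = E₂/(E₁h₂ − E₂h₁).
λ = 26.7/(119×6.28 − 26.7×8.07) = 26.7/531.9 = 0.0502 per min.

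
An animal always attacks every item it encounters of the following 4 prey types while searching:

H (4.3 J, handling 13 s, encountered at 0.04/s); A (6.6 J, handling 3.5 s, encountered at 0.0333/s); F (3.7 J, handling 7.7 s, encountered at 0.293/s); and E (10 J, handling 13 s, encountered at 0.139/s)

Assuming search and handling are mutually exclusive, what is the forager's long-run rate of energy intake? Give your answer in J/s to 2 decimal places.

R = (0.04×4.3 + 0.0333×6.6 + 0.293×3.7 + 0.139×10) / (1 + 0.04×13 + 0.0333×3.5 + 0.293×7.7 + 0.139×13) = 2.866/5.7 = 0.5028 J/s.

0.50 J/s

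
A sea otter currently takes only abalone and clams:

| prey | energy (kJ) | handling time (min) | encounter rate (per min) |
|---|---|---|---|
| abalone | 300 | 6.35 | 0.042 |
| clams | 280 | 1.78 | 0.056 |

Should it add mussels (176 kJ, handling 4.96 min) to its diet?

Yes

Current rate: (0.042×300 + 0.056×280)/(1 + 0.042×6.35 + 0.056×1.78) = 20.7 kJ/min.
mussels: E/h = 176/4.96 = 35.48 kJ/min.
35.48 > 20.7, so adding mussels raises the average — include it.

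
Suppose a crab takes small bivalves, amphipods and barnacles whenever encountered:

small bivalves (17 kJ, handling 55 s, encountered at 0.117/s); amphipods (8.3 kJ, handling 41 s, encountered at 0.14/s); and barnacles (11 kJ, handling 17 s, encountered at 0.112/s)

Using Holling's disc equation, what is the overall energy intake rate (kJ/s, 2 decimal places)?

0.29 kJ/s

R = (0.117×17 + 0.14×8.3 + 0.112×11) / (1 + 0.117×55 + 0.14×41 + 0.112×17) = 4.383/15.08 = 0.2907 kJ/s.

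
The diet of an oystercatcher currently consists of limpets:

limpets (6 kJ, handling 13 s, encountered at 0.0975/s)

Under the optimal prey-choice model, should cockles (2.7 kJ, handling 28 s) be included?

No

On limpets alone, R = ΣλE/(1+Σλh) = 0.585/2.268 = 0.258 kJ/s.
Profitability of cockles: 2.7/28 = 0.09643 kJ/s.
Since 0.09643 < R, time spent handling cockles is better spent searching.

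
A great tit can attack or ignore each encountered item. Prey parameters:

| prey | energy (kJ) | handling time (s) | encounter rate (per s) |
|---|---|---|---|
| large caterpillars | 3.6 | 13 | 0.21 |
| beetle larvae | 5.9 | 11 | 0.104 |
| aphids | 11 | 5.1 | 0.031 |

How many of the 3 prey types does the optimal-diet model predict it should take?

Profitabilities (E/h, kJ/s): aphids 2.16, beetle larvae 0.536, large caterpillars 0.277. Add prey in this order while the next type's profitability exceeds the intake rate on those already taken.
Rate on top 1: 0.2944. beetle larvae: 0.536 > 0.2944 → include.
Rate on top 2: 0.4147. large caterpillars: 0.277 < 0.4147 → exclude; stop.
Optimal diet: aphids, beetle larvae — 2 of 3 types.

2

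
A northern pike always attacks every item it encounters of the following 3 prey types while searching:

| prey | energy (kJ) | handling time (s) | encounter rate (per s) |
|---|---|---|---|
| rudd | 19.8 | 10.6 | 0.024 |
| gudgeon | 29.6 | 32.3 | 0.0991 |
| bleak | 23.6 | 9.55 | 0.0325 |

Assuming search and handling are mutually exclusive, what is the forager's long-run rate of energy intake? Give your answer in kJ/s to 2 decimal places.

Energy encountered per unit search time: 0.024×19.8 + 0.0991×29.6 + 0.0325×23.6 = 4.176 kJ/s.
Handling time per unit search time: 0.024×10.6 + 0.0991×32.3 + 0.0325×9.55 = 3.766.
Rate = 4.176/(1 + 3.766) = 0.8762 kJ/s.

0.88 kJ/s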